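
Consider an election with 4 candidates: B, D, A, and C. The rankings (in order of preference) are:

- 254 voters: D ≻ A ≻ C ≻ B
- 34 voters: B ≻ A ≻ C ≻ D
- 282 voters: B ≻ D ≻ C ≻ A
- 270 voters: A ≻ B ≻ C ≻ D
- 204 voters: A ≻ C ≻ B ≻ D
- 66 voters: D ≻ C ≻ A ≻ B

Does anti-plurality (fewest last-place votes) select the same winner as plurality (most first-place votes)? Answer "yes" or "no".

Anti-plurality — last-place votes: B 320, D 508, A 282, C 0. Winner: C.
Plurality — first-place votes: B 316, D 320, A 474, C 0. Winner: A.
The two methods disagree.

no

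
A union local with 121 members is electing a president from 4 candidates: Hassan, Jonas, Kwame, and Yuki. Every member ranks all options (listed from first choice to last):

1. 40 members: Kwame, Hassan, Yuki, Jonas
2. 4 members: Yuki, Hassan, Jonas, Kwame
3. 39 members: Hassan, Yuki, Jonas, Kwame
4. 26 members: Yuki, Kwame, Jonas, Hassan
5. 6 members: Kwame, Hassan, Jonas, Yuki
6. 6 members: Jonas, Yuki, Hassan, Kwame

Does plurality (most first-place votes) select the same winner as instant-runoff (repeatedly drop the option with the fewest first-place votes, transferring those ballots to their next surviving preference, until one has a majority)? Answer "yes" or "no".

yes

Plurality — first-place votes: Hassan 39, Jonas 6, Kwame 46, Yuki 30. Winner: Kwame.
Instant-runoff — R1 Hassan 39, Jonas 6, Kwame 46, Yuki 30 (Jonas out); R2 Hassan 39, Kwame 46, Yuki 36 (Yuki out); R3 Hassan 49, Kwame 72 (Kwame winner). Winner: Kwame.
The two methods agree.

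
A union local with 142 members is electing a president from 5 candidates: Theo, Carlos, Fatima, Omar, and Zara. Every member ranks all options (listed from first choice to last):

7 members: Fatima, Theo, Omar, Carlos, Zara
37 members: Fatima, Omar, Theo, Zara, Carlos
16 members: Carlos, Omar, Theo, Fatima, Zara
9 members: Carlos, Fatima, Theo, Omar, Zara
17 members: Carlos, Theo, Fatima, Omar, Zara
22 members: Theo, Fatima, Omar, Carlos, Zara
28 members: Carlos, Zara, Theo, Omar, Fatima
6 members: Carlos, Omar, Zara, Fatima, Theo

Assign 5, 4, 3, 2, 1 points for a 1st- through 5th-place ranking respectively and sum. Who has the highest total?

Theo: 7·4 + 37·3 + 16·3 + 9·3 + 17·4 + 22·5 + 28·3 + 6·1 = 482
Carlos: 7·2 + 37·1 + 16·5 + 9·5 + 17·5 + 22·2 + 28·5 + 6·5 = 475
Fatima: 7·5 + 37·5 + 16·2 + 9·4 + 17·3 + 22·4 + 28·1 + 6·2 = 467
Omar: 7·3 + 37·4 + 16·4 + 9·2 + 17·2 + 22·3 + 28·2 + 6·4 = 431
Zara: 7·1 + 37·2 + 16·1 + 9·1 + 17·1 + 22·1 + 28·4 + 6·3 = 275
Theo has the highest Borda score (482).

Theo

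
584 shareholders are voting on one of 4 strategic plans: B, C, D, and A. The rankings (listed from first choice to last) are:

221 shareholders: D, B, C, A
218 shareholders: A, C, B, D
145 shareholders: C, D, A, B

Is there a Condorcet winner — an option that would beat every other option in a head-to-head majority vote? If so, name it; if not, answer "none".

C vs B: 363–221 for C.
C vs D: 363–221 for C.
C vs A: 366–218 for C.
C beats every other option head-to-head.

C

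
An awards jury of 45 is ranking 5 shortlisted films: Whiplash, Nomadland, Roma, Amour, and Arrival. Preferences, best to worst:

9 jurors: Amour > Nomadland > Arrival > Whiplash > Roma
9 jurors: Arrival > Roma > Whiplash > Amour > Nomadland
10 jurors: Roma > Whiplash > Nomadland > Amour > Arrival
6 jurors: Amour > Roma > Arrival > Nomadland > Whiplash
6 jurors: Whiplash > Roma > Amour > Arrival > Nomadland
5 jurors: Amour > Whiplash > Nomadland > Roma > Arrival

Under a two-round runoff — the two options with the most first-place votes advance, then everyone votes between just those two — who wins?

Roma

Round 1 first-place votes: Whiplash 6, Nomadland 0, Roma 10, Amour 20, Arrival 9.
Amour and Roma advance.
Runoff: Amour is preferred to Roma by 20 voters; Roma by 25.
Roma wins the runoff.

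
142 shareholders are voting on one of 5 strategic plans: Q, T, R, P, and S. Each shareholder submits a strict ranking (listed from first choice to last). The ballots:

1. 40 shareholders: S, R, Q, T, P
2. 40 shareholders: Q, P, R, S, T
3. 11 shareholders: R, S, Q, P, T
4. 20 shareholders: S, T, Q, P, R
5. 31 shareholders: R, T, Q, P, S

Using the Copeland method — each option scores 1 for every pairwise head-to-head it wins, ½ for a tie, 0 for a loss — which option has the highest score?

R

Q: beats T and P; ties S; loses to R → score 2.5.
T: beats P; loses to Q, R, and S → score 1.
R: beats Q, T, P, and S → score 4.
P: ties S; loses to Q, T, and R → score 0.5.
S: beats T; ties Q and P; loses to R → score 2.
R has the best pairwise record.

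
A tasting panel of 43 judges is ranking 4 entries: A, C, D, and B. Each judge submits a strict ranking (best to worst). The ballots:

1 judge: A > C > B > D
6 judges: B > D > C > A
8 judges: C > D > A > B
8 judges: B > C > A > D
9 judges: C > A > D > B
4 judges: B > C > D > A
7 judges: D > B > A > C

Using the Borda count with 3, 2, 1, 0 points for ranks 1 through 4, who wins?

A: 1·3 + 6·0 + 8·1 + 8·1 + 9·2 + 4·0 + 7·1 = 44
C: 1·2 + 6·1 + 8·3 + 8·2 + 9·3 + 4·2 + 7·0 = 83
D: 1·0 + 6·2 + 8·2 + 8·0 + 9·1 + 4·1 + 7·3 = 62
B: 1·1 + 6·3 + 8·0 + 8·3 + 9·0 + 4·3 + 7·2 = 69
C has the highest Borda score (83).

C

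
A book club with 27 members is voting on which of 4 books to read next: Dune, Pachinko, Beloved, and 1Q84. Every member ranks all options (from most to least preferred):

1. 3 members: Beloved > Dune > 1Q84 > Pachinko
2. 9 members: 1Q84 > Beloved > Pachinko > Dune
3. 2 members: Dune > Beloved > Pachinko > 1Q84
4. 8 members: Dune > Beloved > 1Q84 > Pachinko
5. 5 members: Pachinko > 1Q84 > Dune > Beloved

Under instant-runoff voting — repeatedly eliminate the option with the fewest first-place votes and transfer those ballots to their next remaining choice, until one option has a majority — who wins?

Round 1: Dune 10, Pachinko 5, Beloved 3, 1Q84 9. Eliminate Beloved.
Round 2: Dune 13, Pachinko 5, 1Q84 9. Eliminate Pachinko.
Round 3: Dune 13, 1Q84 14. 1Q84 has a majority.

1Q84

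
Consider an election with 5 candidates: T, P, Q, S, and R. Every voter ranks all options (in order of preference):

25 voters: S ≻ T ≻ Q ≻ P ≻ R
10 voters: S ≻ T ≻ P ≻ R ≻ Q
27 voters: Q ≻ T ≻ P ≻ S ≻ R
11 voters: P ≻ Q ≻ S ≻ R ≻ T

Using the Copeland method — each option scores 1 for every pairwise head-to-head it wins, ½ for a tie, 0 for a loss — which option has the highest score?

Q

T: beats P and R; loses to Q and S → score 2.
P: beats S and R; loses to T and Q → score 2.
Q: beats T, P, S, and R → score 4.
S: beats T and R; loses to P and Q → score 2.
R: loses to T, P, Q, and S → score 0.
Q has the best pairwise record.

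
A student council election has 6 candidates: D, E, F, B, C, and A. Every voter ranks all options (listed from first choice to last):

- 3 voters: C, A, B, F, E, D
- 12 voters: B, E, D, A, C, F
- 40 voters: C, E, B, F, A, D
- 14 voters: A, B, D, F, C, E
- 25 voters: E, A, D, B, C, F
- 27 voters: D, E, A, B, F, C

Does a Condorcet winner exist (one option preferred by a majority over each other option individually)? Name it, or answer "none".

E

E vs D: 80–41 for E.
E vs F: 104–17 for E.
E vs B: 92–29 for E.
E vs C: 64–57 for E.
E vs A: 104–17 for E.
E beats every other option head-to-head.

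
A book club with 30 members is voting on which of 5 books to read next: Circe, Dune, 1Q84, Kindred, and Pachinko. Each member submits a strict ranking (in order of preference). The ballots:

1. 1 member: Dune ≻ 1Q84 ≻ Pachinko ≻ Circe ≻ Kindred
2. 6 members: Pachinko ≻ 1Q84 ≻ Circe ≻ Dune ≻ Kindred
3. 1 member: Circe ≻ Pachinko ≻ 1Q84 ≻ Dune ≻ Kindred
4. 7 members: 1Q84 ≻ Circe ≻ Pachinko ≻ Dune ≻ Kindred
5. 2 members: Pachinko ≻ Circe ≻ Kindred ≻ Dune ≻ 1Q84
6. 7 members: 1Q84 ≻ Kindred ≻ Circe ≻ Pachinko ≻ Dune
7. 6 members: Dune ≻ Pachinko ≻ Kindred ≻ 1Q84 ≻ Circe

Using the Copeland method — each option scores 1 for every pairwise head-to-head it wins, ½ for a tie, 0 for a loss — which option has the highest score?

1Q84

Circe: beats Dune and Kindred; ties Pachinko; loses to 1Q84 → score 2.5.
Dune: beats Kindred; loses to Circe, 1Q84, and Pachinko → score 1.
1Q84: beats Circe, Dune, and Kindred; ties Pachinko → score 3.5.
Kindred: loses to Circe, Dune, 1Q84, and Pachinko → score 0.
Pachinko: beats Dune and Kindred; ties Circe and 1Q84 → score 3.
1Q84 has the best pairwise record.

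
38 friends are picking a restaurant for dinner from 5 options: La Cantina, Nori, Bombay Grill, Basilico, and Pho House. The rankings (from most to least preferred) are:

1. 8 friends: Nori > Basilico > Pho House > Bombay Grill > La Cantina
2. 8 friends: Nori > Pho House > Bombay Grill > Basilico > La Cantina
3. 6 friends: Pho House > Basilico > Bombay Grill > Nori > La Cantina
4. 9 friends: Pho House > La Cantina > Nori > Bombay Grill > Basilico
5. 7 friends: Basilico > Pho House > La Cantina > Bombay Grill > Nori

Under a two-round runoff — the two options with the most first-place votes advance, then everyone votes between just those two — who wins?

Pho House

Round 1 first-place votes: La Cantina 0, Nori 16, Bombay Grill 0, Basilico 7, Pho House 15.
Nori and Pho House advance.
Runoff: Nori is preferred to Pho House by 16 voters; Pho House by 22.
Pho House wins the runoff.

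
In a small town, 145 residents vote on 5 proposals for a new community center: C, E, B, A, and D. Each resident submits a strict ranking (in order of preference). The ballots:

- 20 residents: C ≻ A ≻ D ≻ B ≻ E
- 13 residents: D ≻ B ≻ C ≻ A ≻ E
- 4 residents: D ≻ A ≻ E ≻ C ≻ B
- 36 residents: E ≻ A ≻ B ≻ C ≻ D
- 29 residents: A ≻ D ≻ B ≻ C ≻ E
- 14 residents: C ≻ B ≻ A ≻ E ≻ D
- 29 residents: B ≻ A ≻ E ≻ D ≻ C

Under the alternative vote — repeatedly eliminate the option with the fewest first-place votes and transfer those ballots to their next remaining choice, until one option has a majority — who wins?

Round 1: C 34, E 36, B 29, A 29, D 17. Eliminate D.
Round 2: C 34, E 36, B 42, A 33. Eliminate A.
Round 3: C 34, E 40, B 71. Eliminate C.
Round 4: E 40, B 105. B has a majority.

B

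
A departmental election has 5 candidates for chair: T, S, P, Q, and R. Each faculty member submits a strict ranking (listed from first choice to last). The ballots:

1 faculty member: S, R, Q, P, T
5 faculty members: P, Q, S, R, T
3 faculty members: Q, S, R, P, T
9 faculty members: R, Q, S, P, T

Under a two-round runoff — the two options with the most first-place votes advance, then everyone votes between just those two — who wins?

R

Round 1 first-place votes: T 0, S 1, P 5, Q 3, R 9.
R and P advance.
Runoff: R is preferred to P by 13 voters; P by 5.
R wins the runoff.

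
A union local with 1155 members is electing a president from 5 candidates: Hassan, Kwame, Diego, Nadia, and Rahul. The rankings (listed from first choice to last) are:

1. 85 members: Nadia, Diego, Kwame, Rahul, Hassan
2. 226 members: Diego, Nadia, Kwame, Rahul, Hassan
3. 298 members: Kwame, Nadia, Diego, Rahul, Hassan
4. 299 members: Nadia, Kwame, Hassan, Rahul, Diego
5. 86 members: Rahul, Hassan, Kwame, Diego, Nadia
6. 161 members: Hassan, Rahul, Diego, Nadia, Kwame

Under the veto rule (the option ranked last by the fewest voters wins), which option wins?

Last-place votes: Hassan 609, Kwame 161, Diego 299, Nadia 86, Rahul 0.
Rahul is ranked last by the fewest voters, so Rahul wins.

Rahul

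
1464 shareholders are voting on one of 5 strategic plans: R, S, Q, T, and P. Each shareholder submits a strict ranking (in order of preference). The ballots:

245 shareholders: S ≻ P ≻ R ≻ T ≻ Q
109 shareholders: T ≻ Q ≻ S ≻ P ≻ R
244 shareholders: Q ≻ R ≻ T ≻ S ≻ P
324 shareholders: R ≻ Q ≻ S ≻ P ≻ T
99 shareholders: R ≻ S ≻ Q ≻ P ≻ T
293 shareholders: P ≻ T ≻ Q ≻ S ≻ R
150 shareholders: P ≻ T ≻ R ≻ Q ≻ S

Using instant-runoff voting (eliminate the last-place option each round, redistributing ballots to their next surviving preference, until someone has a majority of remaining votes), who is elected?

P

Round 1: R 423, S 245, Q 244, T 109, P 443. Eliminate T.
Round 2: R 423, S 245, Q 353, P 443. Eliminate S.
Round 3: R 423, Q 353, P 688. Eliminate Q.
Round 4: R 667, P 797. P has a majority.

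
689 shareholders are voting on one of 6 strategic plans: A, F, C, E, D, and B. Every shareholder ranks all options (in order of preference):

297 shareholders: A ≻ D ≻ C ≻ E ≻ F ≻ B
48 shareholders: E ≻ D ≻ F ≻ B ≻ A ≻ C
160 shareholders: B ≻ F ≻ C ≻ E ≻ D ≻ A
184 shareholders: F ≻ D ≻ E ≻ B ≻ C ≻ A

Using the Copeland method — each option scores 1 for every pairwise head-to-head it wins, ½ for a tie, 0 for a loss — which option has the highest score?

D

A: beats C; loses to F, E, D, and B → score 1.
F: beats A, C, and B; loses to E and D → score 3.
C: beats E; loses to A, F, D, and B → score 1.
E: beats A, F, and B; loses to C and D → score 3.
D: beats A, F, C, E, and B → score 5.
B: beats A and C; loses to F, E, and D → score 2.
D has the best pairwise record.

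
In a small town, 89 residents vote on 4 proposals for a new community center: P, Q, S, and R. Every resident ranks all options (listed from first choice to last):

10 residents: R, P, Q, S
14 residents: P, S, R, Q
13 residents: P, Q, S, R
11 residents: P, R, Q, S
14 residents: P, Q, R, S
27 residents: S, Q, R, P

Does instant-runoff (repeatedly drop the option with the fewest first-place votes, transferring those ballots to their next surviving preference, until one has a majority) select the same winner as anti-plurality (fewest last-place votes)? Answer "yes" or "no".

no

Instant-runoff — R1 P 52, Q 0, S 27, R 10 (P winner). Winner: P.
Anti-plurality — last-place votes: P 27, Q 14, S 35, R 13. Winner: R.
The two methods disagree.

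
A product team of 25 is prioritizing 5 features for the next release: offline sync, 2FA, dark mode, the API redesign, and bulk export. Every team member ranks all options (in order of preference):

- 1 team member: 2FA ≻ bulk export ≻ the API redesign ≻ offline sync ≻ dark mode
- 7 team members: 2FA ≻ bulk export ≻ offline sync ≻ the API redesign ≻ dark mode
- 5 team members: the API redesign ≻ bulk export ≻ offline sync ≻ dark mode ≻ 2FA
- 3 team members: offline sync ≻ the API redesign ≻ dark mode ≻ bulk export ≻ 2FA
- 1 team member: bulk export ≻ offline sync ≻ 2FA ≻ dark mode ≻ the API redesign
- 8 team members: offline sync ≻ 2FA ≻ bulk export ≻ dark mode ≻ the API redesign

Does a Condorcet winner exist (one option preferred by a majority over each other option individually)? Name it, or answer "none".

Checking pairwise contests:
bulk export beats offline sync 14–11.
offline sync beats 2FA 17–8.
offline sync beats dark mode 25–0.
offline sync beats the API redesign 19–6.
2FA beats bulk export 16–9.
Every option loses at least one head-to-head, so there is no Condorcet winner.

none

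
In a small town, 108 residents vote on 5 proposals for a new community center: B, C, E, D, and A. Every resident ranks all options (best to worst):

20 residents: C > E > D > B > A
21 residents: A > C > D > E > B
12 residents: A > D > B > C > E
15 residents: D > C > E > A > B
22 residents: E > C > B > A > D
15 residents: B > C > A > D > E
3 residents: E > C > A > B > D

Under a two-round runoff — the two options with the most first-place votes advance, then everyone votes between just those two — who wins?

E

Round 1 first-place votes: B 15, C 20, E 25, D 15, A 33.
A and E advance.
Runoff: A is preferred to E by 48 voters; E by 60.
E wins the runoff.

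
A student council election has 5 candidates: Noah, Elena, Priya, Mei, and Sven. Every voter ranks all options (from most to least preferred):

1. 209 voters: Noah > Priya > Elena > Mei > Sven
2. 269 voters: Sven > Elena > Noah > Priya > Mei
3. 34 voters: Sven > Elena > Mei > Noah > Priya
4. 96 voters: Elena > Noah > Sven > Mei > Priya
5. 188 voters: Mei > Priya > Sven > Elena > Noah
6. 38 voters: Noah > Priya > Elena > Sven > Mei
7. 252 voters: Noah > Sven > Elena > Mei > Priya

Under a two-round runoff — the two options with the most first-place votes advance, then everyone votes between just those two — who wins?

Round 1 first-place votes: Noah 499, Elena 96, Priya 0, Mei 188, Sven 303.
Noah and Sven advance.
Runoff: Noah is preferred to Sven by 595 voters; Sven by 491.
Noah wins the runoff.

Noah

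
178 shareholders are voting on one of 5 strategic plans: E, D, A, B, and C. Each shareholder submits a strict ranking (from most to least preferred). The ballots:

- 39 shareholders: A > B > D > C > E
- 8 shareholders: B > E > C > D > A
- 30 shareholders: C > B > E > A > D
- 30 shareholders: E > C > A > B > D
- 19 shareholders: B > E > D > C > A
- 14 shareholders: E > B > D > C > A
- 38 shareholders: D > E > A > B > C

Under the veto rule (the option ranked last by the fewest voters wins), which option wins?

B

Last-place votes: E 39, D 60, A 41, B 0, C 38.
B is ranked last by the fewest voters, so B wins.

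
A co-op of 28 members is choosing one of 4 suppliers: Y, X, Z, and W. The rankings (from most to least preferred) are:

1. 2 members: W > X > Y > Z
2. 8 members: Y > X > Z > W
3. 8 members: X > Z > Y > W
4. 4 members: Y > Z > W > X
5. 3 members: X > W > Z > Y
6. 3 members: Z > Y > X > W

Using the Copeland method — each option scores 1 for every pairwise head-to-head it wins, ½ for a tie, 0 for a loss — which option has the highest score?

Y: beats X and W; ties Z → score 2.5.
X: beats Z and W; loses to Y → score 2.
Z: beats W; ties Y; loses to X → score 1.5.
W: loses to Y, X, and Z → score 0.
Y has the best pairwise record.

Y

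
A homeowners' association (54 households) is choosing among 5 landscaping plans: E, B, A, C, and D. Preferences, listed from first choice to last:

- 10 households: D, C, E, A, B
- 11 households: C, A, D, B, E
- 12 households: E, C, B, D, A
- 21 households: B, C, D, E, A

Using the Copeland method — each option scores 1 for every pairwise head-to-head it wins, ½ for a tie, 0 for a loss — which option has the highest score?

E: beats A; loses to B, C, and D → score 1.
B: beats E, A, and D; loses to C → score 3.
A: loses to E, B, C, and D → score 0.
C: beats E, B, A, and D → score 4.
D: beats E and A; loses to B and C → score 2.
C has the best pairwise record.

C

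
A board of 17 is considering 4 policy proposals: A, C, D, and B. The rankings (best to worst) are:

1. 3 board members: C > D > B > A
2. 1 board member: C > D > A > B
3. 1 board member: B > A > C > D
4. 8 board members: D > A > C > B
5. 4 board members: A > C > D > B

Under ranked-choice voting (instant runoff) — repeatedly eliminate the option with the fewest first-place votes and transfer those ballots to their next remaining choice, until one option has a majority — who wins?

D

Round 1: A 4, C 4, D 8, B 1. Eliminate B.
Round 2: A 5, C 4, D 8. Eliminate C.
Round 3: A 5, D 12. D has a majority.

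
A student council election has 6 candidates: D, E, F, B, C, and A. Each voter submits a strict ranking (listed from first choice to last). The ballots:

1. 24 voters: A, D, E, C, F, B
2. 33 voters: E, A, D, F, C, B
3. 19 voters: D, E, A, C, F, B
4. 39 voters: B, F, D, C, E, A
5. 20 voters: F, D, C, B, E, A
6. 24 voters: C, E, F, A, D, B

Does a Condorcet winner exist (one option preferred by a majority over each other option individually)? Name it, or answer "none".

Checking pairwise contests:
F beats D 83–76.
D beats E 102–57.
E beats F 100–59.
D beats B 120–39.
D beats C 135–24.
E beats A 135–24.
Every option loses at least one head-to-head, so there is no Condorcet winner.

none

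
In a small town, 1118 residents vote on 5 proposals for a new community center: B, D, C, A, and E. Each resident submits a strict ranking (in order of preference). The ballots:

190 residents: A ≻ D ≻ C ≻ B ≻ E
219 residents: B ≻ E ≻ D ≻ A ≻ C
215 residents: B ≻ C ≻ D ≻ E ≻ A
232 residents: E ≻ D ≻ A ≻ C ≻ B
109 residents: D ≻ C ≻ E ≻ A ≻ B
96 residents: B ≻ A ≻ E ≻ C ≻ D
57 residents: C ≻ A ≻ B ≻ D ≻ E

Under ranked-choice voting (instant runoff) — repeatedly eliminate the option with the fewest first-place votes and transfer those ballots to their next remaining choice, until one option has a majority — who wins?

B

Round 1: B 530, D 109, C 57, A 190, E 232. Eliminate C.
Round 2: B 530, D 109, A 247, E 232. Eliminate D.
Round 3: B 530, A 247, E 341. Eliminate A.
Round 4: B 777, E 341. B has a majority.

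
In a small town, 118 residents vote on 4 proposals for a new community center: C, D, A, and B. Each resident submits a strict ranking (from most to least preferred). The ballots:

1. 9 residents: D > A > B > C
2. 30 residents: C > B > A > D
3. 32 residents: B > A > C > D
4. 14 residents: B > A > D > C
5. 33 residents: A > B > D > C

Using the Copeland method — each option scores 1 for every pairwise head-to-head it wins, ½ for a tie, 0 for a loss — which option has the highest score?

C: beats D; loses to A and B → score 1.
D: loses to C, A, and B → score 0.
A: beats C and D; loses to B → score 2.
B: beats C, D, and A → score 3.
B has the best pairwise record.

B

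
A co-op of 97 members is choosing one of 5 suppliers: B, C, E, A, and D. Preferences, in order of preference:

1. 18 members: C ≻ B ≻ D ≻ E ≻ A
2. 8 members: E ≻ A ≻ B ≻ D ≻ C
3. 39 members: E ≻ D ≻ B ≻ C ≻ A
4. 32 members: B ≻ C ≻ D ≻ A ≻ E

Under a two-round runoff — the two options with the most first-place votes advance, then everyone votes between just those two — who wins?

Round 1 first-place votes: B 32, C 18, E 47, A 0, D 0.
E and B advance.
Runoff: E is preferred to B by 47 voters; B by 50.
B wins the runoff.

B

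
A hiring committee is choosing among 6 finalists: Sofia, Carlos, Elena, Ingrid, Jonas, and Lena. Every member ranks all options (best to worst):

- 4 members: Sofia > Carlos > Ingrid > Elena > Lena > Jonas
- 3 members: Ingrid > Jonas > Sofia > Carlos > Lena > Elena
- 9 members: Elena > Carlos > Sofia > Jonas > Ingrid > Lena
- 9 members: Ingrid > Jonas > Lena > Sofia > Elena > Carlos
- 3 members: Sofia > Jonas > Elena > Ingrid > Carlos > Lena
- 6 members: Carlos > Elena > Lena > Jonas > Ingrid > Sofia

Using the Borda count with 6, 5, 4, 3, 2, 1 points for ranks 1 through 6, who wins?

Elena

Sofia: 4·6 + 3·4 + 9·4 + 9·3 + 3·6 + 6·1 = 123
Carlos: 4·5 + 3·3 + 9·5 + 9·1 + 3·2 + 6·6 = 125
Elena: 4·3 + 3·1 + 9·6 + 9·2 + 3·4 + 6·5 = 129
Ingrid: 4·4 + 3·6 + 9·2 + 9·6 + 3·3 + 6·2 = 127
Jonas: 4·1 + 3·5 + 9·3 + 9·5 + 3·5 + 6·3 = 124
Lena: 4·2 + 3·2 + 9·1 + 9·4 + 3·1 + 6·4 = 86
Elena has the highest Borda score (129).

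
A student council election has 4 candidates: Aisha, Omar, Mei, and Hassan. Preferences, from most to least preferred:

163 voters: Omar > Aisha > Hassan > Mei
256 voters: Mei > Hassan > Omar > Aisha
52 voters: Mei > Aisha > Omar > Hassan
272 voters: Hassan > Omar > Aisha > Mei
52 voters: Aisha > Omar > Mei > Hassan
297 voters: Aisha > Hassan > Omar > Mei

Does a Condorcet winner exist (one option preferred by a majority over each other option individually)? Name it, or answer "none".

Checking pairwise contests:
Omar beats Aisha 691–401.
Hassan beats Omar 825–267.
Aisha beats Mei 784–308.
Aisha beats Hassan 564–528.
Every option loses at least one head-to-head, so there is no Condorcet winner.

none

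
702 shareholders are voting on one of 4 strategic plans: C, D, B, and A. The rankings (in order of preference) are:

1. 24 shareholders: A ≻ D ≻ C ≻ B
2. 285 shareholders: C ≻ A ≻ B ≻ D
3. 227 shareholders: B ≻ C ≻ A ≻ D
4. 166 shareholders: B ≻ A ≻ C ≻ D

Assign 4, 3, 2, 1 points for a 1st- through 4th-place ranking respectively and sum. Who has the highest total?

C

C: 24·2 + 285·4 + 227·3 + 166·2 = 2201
D: 24·3 + 285·1 + 227·1 + 166·1 = 750
B: 24·1 + 285·2 + 227·4 + 166·4 = 2166
A: 24·4 + 285·3 + 227·2 + 166·3 = 1903
C has the highest Borda score (2201).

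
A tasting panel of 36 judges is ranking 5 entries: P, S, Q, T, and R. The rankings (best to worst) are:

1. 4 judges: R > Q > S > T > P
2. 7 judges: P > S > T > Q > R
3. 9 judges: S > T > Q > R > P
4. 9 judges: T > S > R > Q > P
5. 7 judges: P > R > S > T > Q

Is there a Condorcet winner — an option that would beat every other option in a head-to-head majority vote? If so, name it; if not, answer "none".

S vs P: 22–14 for S.
S vs Q: 32–4 for S.
S vs T: 27–9 for S.
S vs R: 25–11 for S.
S beats every other option head-to-head.

S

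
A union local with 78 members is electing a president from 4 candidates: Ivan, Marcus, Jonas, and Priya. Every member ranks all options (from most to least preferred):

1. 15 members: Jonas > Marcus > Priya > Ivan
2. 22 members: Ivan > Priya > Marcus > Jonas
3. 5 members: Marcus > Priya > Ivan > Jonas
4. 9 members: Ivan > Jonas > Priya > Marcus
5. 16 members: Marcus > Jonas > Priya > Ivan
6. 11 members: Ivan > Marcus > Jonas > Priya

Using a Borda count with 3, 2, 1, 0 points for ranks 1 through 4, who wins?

Ivan: 15·0 + 22·3 + 5·1 + 9·3 + 16·0 + 11·3 = 131
Marcus: 15·2 + 22·1 + 5·3 + 9·0 + 16·3 + 11·2 = 137
Jonas: 15·3 + 22·0 + 5·0 + 9·2 + 16·2 + 11·1 = 106
Priya: 15·1 + 22·2 + 5·2 + 9·1 + 16·1 + 11·0 = 94
Marcus has the highest Borda score (137).

Marcus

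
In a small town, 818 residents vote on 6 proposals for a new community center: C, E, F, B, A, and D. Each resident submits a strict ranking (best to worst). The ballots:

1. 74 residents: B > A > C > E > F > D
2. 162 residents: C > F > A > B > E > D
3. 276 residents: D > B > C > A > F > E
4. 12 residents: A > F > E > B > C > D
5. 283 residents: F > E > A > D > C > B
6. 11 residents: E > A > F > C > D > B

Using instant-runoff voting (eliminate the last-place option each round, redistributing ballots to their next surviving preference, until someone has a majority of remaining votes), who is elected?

F

Round 1: C 162, E 11, F 283, B 74, A 12, D 276. Eliminate E.
Round 2: C 162, F 283, B 74, A 23, D 276. Eliminate A.
Round 3: C 162, F 306, B 74, D 276. Eliminate B.
Round 4: C 236, F 306, D 276. Eliminate C.
Round 5: F 542, D 276. F has a majority.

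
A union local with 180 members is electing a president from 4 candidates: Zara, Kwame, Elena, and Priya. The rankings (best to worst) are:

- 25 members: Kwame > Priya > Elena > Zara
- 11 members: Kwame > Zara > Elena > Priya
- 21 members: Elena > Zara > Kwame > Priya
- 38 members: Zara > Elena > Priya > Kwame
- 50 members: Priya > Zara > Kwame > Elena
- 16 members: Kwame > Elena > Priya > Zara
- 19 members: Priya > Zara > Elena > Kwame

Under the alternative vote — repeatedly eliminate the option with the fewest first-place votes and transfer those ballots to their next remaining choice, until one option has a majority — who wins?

Priya

Round 1: Zara 38, Kwame 52, Elena 21, Priya 69. Eliminate Elena.
Round 2: Zara 59, Kwame 52, Priya 69. Eliminate Kwame.
Round 3: Zara 70, Priya 110. Priya has a majority.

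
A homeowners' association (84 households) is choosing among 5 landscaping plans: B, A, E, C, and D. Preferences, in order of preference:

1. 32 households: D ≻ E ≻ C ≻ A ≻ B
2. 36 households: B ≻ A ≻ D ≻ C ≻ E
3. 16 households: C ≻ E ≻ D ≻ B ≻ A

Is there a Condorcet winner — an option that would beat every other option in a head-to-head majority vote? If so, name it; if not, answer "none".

D vs B: 48–36 for D.
D vs A: 48–36 for D.
D vs E: 68–16 for D.
D vs C: 68–16 for D.
D beats every other option head-to-head.

D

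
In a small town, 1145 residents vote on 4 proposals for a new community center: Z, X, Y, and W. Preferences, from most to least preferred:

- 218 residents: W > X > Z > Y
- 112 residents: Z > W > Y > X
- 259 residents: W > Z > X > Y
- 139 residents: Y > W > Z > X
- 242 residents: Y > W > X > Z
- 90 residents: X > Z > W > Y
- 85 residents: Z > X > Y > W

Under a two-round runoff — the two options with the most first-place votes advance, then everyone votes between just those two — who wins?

W

Round 1 first-place votes: Z 197, X 90, Y 381, W 477.
W and Y advance.
Runoff: W is preferred to Y by 679 voters; Y by 466.
W wins the runoff.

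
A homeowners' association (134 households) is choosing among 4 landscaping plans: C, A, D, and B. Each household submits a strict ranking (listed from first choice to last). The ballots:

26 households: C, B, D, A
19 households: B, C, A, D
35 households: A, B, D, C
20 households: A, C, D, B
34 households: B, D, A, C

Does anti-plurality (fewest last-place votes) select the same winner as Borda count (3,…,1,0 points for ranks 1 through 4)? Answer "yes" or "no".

Anti-plurality — last-place votes: C 69, A 26, D 19, B 20. Winner: D.
Borda — scores: C 156, A 218, D 149, B 281. Winner: B.
The two methods disagree.

no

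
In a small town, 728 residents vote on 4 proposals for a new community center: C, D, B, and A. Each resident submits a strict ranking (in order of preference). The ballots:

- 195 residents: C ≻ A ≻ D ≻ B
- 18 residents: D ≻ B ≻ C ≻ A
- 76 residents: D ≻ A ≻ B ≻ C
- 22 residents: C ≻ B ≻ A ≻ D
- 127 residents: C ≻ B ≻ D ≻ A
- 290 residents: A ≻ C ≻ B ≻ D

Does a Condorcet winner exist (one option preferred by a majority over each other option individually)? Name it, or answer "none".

A

A vs C: 366–362 for A.
A vs D: 507–221 for A.
A vs B: 561–167 for A.
A beats every other option head-to-head.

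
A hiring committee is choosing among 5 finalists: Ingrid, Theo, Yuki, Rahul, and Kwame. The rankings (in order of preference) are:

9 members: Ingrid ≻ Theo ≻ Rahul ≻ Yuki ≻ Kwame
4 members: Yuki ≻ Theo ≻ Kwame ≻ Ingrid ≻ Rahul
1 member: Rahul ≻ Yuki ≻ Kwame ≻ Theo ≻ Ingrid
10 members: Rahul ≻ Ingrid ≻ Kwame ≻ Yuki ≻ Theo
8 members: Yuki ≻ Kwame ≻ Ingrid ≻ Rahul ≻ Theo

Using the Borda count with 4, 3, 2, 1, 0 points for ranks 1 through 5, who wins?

Ingrid

Ingrid: 9·4 + 4·1 + 1·0 + 10·3 + 8·2 = 86
Theo: 9·3 + 4·3 + 1·1 + 10·0 + 8·0 = 40
Yuki: 9·1 + 4·4 + 1·3 + 10·1 + 8·4 = 70
Rahul: 9·2 + 4·0 + 1·4 + 10·4 + 8·1 = 70
Kwame: 9·0 + 4·2 + 1·2 + 10·2 + 8·3 = 54
Ingrid has the highest Borda score (86).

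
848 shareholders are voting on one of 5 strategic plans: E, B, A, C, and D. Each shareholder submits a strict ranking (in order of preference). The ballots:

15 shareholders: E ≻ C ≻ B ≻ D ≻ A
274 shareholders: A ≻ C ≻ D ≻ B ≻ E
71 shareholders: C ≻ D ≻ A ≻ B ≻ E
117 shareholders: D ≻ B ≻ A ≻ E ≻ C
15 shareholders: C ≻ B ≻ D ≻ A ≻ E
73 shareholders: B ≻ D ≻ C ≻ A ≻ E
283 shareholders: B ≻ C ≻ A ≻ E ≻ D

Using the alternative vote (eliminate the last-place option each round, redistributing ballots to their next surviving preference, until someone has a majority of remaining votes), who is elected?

Round 1: E 15, B 356, A 274, C 86, D 117. Eliminate E.
Round 2: B 356, A 274, C 101, D 117. Eliminate C.
Round 3: B 386, A 274, D 188. Eliminate D.
Round 4: B 503, A 345. B has a majority.

B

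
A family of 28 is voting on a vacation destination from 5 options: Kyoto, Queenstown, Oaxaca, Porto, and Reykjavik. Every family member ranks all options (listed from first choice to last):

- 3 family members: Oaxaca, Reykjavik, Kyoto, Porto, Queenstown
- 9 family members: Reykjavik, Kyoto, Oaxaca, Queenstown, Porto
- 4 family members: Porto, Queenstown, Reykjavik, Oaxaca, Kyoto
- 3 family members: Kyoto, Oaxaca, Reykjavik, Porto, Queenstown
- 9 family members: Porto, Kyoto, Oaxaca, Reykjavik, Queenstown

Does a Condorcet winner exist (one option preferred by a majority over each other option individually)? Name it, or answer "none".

Checking pairwise contests:
Reykjavik beats Kyoto 16–12.
Kyoto beats Queenstown 24–4.
Kyoto beats Oaxaca 21–7.
Kyoto beats Porto 15–13.
Oaxaca beats Reykjavik 15–13.
Every option loses at least one head-to-head, so there is no Condorcet winner.

none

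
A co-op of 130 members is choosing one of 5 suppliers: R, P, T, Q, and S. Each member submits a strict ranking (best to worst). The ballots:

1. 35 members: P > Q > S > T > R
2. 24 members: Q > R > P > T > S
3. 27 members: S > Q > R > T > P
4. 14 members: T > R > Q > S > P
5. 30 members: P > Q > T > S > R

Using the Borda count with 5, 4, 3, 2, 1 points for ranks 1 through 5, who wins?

Q

R: 35·1 + 24·4 + 27·3 + 14·4 + 30·1 = 298
P: 35·5 + 24·3 + 27·1 + 14·1 + 30·5 = 438
T: 35·2 + 24·2 + 27·2 + 14·5 + 30·3 = 332
Q: 35·4 + 24·5 + 27·4 + 14·3 + 30·4 = 530
S: 35·3 + 24·1 + 27·5 + 14·2 + 30·2 = 352
Q has the highest Borda score (530).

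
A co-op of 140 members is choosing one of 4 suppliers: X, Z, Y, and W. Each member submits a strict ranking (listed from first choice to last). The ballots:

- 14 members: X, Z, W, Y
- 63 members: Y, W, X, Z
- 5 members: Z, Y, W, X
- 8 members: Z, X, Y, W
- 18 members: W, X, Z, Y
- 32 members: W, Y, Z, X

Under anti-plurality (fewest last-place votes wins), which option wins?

W

Last-place votes: X 37, Z 63, Y 32, W 8.
W is ranked last by the fewest voters, so W wins.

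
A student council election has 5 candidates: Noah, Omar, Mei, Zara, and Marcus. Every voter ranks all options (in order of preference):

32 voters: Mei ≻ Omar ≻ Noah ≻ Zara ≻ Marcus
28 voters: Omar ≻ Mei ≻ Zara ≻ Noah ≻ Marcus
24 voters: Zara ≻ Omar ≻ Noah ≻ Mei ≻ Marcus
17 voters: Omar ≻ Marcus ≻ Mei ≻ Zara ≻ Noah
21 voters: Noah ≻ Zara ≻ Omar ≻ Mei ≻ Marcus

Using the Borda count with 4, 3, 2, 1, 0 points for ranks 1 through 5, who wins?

Noah: 32·2 + 28·1 + 24·2 + 17·0 + 21·4 = 224
Omar: 32·3 + 28·4 + 24·3 + 17·4 + 21·2 = 390
Mei: 32·4 + 28·3 + 24·1 + 17·2 + 21·1 = 291
Zara: 32·1 + 28·2 + 24·4 + 17·1 + 21·3 = 264
Marcus: 32·0 + 28·0 + 24·0 + 17·3 + 21·0 = 51
Omar has the highest Borda score (390).

Omar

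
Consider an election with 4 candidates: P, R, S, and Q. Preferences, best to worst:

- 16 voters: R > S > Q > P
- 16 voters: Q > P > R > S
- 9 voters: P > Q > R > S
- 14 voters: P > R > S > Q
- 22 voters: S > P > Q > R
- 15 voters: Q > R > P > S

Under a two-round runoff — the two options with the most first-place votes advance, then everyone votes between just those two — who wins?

Round 1 first-place votes: P 23, R 16, S 22, Q 31.
Q and P advance.
Runoff: Q is preferred to P by 47 voters; P by 45.
Q wins the runoff.

Q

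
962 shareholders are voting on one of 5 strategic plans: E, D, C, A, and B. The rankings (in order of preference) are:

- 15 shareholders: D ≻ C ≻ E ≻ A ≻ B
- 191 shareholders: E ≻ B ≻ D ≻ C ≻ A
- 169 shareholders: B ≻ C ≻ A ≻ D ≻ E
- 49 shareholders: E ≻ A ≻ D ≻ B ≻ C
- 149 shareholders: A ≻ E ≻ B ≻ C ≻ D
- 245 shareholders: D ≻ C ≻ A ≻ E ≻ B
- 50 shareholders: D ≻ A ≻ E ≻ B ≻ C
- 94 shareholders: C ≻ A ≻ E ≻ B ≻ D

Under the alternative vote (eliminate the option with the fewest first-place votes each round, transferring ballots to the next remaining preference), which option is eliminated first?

C

Round 1: E 240, D 310, C 94, A 149, B 169. Eliminate C.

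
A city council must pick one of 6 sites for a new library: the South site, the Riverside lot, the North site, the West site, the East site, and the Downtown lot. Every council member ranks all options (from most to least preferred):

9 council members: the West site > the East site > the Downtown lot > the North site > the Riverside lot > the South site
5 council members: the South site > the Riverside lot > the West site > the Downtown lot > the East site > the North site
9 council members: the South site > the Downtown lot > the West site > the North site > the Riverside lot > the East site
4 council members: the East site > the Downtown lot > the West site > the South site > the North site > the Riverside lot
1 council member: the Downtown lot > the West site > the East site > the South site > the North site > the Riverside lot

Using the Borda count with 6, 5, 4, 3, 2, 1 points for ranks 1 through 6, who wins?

the West site

the South site: 9·1 + 5·6 + 9·6 + 4·3 + 1·3 = 108
the Riverside lot: 9·2 + 5·5 + 9·2 + 4·1 + 1·1 = 66
the North site: 9·3 + 5·1 + 9·3 + 4·2 + 1·2 = 69
the West site: 9·6 + 5·4 + 9·4 + 4·4 + 1·5 = 131
the East site: 9·5 + 5·2 + 9·1 + 4·6 + 1·4 = 92
the Downtown lot: 9·4 + 5·3 + 9·5 + 4·5 + 1·6 = 122
the West site has the highest Borda score (131).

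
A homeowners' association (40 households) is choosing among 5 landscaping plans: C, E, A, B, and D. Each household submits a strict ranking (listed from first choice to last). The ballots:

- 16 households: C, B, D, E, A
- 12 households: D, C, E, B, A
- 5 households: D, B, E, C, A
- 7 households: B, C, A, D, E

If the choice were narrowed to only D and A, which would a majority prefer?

Voters preferring D to A: 33; preferring A to D: 7.
D wins the head-to-head.

D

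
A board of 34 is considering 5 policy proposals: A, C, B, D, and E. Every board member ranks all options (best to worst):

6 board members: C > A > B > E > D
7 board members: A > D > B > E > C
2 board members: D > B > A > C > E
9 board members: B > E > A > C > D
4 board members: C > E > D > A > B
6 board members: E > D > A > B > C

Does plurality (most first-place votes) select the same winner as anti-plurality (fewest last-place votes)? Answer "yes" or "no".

Plurality — first-place votes: A 7, C 10, B 9, D 2, E 6. Winner: C.
Anti-plurality — last-place votes: A 0, C 13, B 4, D 15, E 2. Winner: A.
The two methods disagree.

no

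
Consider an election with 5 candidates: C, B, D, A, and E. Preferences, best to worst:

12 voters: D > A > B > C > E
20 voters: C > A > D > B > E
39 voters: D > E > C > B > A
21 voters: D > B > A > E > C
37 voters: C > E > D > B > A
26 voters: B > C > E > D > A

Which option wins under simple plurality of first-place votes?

D

First-place votes: C 57, B 26, D 72, A 0, E 0.
D has the most first-place votes.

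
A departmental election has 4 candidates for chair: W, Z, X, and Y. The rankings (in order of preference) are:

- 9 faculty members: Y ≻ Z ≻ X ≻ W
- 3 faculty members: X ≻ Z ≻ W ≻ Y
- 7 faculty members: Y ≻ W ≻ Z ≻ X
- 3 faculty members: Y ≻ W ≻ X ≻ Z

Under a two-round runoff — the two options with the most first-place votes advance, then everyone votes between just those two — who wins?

Round 1 first-place votes: W 0, Z 0, X 3, Y 19.
Y and X advance.
Runoff: Y is preferred to X by 19 voters; X by 3.
Y wins the runoff.

Y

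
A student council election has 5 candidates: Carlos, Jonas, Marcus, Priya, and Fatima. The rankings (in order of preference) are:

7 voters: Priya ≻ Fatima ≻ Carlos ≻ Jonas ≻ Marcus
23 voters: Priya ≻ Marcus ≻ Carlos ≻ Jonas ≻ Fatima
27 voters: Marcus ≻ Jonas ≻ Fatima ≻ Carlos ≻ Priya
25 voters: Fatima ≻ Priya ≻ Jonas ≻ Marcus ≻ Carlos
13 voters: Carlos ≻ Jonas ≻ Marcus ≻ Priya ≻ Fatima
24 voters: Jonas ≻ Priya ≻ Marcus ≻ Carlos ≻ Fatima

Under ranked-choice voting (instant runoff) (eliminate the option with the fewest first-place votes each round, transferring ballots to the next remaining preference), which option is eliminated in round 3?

Round 1: Carlos 13, Jonas 24, Marcus 27, Priya 30, Fatima 25. Eliminate Carlos.
Round 2: Jonas 37, Marcus 27, Priya 30, Fatima 25. Eliminate Fatima.
Round 3: Jonas 37, Marcus 27, Priya 55. Eliminate Marcus.

Marcus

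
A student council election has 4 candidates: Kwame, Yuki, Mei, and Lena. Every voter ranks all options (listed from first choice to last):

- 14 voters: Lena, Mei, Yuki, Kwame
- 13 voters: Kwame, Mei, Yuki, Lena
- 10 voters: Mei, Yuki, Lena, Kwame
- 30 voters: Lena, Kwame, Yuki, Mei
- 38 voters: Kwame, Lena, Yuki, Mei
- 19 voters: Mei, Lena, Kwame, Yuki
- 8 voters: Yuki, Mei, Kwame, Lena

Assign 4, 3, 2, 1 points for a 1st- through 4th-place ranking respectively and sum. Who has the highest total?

Kwame: 14·1 + 13·4 + 10·1 + 30·3 + 38·4 + 19·2 + 8·2 = 372
Yuki: 14·2 + 13·2 + 10·3 + 30·2 + 38·2 + 19·1 + 8·4 = 271
Mei: 14·3 + 13·3 + 10·4 + 30·1 + 38·1 + 19·4 + 8·3 = 289
Lena: 14·4 + 13·1 + 10·2 + 30·4 + 38·3 + 19·3 + 8·1 = 388
Lena has the highest Borda score (388).

Lena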